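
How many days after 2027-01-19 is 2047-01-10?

Jan 19, 2027 → Jan 19, 2028: 365 days.
Jan 19, 2028 → Jan 19, 2029: 366 days (Feb 29, 2028 is in that span).
Jan 19, 2029 → Jan 19, 2030: 365 days.
Jan 19, 2030 → Jan 19, 2031: 365 days.
Jan 19, 2031 → Jan 19, 2032: 365 days.
Jan 19, 2032 → Jan 19, 2033: 366 days (Feb 29, 2032 is in that span).
Jan 19, 2033 → Jan 19, 2034: 365 days.
Jan 19, 2034 → Jan 19, 2035: 365 days.
Jan 19, 2035 → Jan 19, 2036: 365 days.
Jan 19, 2036 → Jan 19, 2037: 366 days (Feb 29, 2036 is in that span).
Jan 19, 2037 → Jan 19, 2038: 365 days.
Jan 19, 2038 → Jan 19, 2039: 365 days.
Jan 19, 2039 → Jan 19, 2040: 365 days.
Jan 19, 2040 → Jan 19, 2041: 366 days (Feb 29, 2040 is in that span).
Jan 19, 2041 → Jan 19, 2042: 365 days.
Jan 19, 2042 → Jan 19, 2043: 365 days.
Jan 19, 2043 → Jan 19, 2044: 365 days.
Jan 19, 2044 → Jan 19, 2045: 366 days (Feb 29, 2044 is in that span).
Jan 19, 2045 → Jan 19, 2046: 365 days.
Jan 19, 2046 → Feb 19, 2046: 31 days (January has 31).
Feb 19, 2046 → Mar 19, 2046: 28 days (February has 28).
Mar 19, 2046 → Apr 19, 2046: 31 days (March has 31).
Apr 19, 2046 → May 19, 2046: 30 days (April has 30).
May 19, 2046 → Jun 19, 2046: 31 days (May has 31).
Jun 19, 2046 → Jul 19, 2046: 30 days (June has 30).
Jul 19, 2046 → Aug 19, 2046: 31 days (July has 31).
Aug 19, 2046 → Sep 19, 2046: 31 days (August has 31).
Sep 19, 2046 → Oct 19, 2046: 30 days (September has 30).
Oct 19, 2046 → Nov 19, 2046: 31 days (October has 31).
Nov 19, 2046 → Dec 19, 2046: 30 days (November has 30).
Dec 19, 2046 → Jan 10, 2047: 22 days.
Total: 7296 days.

7296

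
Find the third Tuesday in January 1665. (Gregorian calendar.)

January 20, 1665

January 1, 1665 is a Thursday.
The first Tuesday is therefore January 6 (5 days later).
The third Tuesday is 6 + 2×7 = January 20.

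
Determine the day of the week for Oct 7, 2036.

Tuesday

January 1, 2036 is a Tuesday.
Jan 1, 2036 → Feb 1, 2036: 31 days (January has 31).
Feb 1, 2036 → Mar 1, 2036: 29 days (February has 29).
Mar 1, 2036 → Apr 1, 2036: 31 days (March has 31).
Apr 1, 2036 → May 1, 2036: 30 days (April has 30).
May 1, 2036 → Jun 1, 2036: 31 days (May has 31).
Jun 1, 2036 → Jul 1, 2036: 30 days (June has 30).
Jul 1, 2036 → Aug 1, 2036: 31 days (July has 31).
Aug 1, 2036 → Sep 1, 2036: 31 days (August has 31).
Sep 1, 2036 → Oct 1, 2036: 30 days (September has 30).
Oct 1, 2036 → Oct 7, 2036: 6 days.
Total: 280 days.
280 mod 7 = 0, so Tuesday + 0 = Tuesday.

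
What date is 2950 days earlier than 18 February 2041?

January 21, 2033

−366 (one year; includes Feb 29, 2040) → Feb 18, 2040 (2584 left).
−365 (one year) → Feb 18, 2039 (2219 left).
−365 (one year) → Feb 18, 2038 (1854 left).
−365 (one year) → Feb 18, 2037 (1489 left).
−366 (one year; includes Feb 29, 2036) → Feb 18, 2036 (1123 left).
−365 (one year) → Feb 18, 2035 (758 left).
−365 (one year) → Feb 18, 2034 (393 left).
−18 → Jan 31, 2034 (end of Jan, 31 days; 375 left).
−31 → Dec 31, 2033 (end of Dec, 31 days; 344 left).
−31 → Nov 30, 2033 (end of Nov, 30 days; 313 left).
−30 → Oct 31, 2033 (end of Oct, 31 days; 283 left).
−31 → Sep 30, 2033 (end of Sep, 30 days; 252 left).
−30 → Aug 31, 2033 (end of Aug, 31 days; 222 left).
−31 → Jul 31, 2033 (end of Jul, 31 days; 191 left).
−31 → Jun 30, 2033 (end of Jun, 30 days; 160 left).
−30 → May 31, 2033 (end of May, 31 days; 130 left).
−31 → Apr 30, 2033 (end of Apr, 30 days; 99 left).
−30 → Mar 31, 2033 (end of Mar, 31 days; 69 left).
−31 → Feb 28, 2033 (end of Feb, 28 days; 38 left).
−28 → Jan 31, 2033 (end of Jan, 31 days; 10 left).
−10 → Jan 21, 2033.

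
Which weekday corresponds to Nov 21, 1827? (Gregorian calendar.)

Doomsday rule: the anchor day for the 1800s is Friday. For year 27: 27÷12 = 2 r 3, and 3÷4 = 0, so 2+3+0 = 5.
Friday + 5 ≡ Wednesday — that's 1827's doomsday.
In November the doomsday date is Nov 7.
Nov 21 is 14 days after Nov 7; 14 mod 7 = 0, so Wednesday + 0 = Wednesday.

Wednesday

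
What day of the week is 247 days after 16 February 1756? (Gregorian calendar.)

Feb 16, 1756 is a Monday.
247 mod 7 = 2, so 247 days after a Monday is Monday + 2 = Wednesday.

Wednesday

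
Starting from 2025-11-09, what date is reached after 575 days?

June 7, 2027

+365 (one year) → Nov 9, 2026 (210 left).
Nov has 30 days: +22 → Dec 1, 2026 (188 left).
Dec has 31 days: +31 → Jan 1, 2027 (157 left).
Jan has 31 days: +31 → Feb 1, 2027 (126 left).
Feb has 28 days: +28 → Mar 1, 2027 (98 left).
Mar has 31 days: +31 → Apr 1, 2027 (67 left).
Apr has 30 days: +30 → May 1, 2027 (37 left).
May has 31 days: +31 → Jun 1, 2027 (6 left).
+6 → Jun 7, 2027.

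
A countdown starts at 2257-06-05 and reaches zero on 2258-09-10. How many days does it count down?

Jun 5, 2257 → Jun 5, 2258: 365 days.
Jun 5, 2258 → Jul 5, 2258: 30 days (June has 30).
Jul 5, 2258 → Aug 5, 2258: 31 days (July has 31).
Aug 5, 2258 → Sep 5, 2258: 31 days (August has 31).
Sep 5, 2258 → Sep 10, 2258: 5 days.
Total: 462 days.

462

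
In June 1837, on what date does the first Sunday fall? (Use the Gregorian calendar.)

June 4, 1837

June 1, 1837 is a Thursday.
The first Sunday is therefore June 4 (3 days later).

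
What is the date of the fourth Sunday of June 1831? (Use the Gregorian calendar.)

June 1, 1831 is a Wednesday.
The first Sunday is therefore June 5 (4 days later).
The fourth Sunday is 5 + 3×7 = June 26.

June 26, 1831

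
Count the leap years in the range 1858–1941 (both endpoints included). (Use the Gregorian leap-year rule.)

20

Multiples of 4 in [1858,1941]: 21.
Of those, multiples of 100: 1 (not leap unless ÷400).
Multiples of 400: 0.
Leap years = 21 − 1 + 0 = 20.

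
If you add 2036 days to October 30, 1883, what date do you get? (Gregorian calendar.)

May 27, 1889

+366 (one year; includes Feb 29, 1884) → Oct 30, 1884 (1670 left).
+365 (one year) → Oct 30, 1885 (1305 left).
+365 (one year) → Oct 30, 1886 (940 left).
+365 (one year) → Oct 30, 1887 (575 left).
+366 (one year; includes Feb 29, 1888) → Oct 30, 1888 (209 left).
Oct has 31 days: +2 → Nov 1, 1888 (207 left).
Nov has 30 days: +30 → Dec 1, 1888 (177 left).
Dec has 31 days: +31 → Jan 1, 1889 (146 left).
Jan has 31 days: +31 → Feb 1, 1889 (115 left).
Feb has 28 days: +28 → Mar 1, 1889 (87 left).
Mar has 31 days: +31 → Apr 1, 1889 (56 left).
Apr has 30 days: +30 → May 1, 1889 (26 left).
+26 → May 27, 1889.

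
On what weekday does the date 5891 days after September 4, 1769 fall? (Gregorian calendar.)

Friday

Sep 4, 1769 is a Monday.
5891 mod 7 = 4, so 5891 days after a Monday is Monday + 4 = Friday.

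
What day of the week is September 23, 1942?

Doomsday rule: the anchor day for the 1900s is Wednesday. For year 42: 42÷12 = 3 r 6, and 6÷4 = 1, so 3+6+1 = 10.
Wednesday + 10 ≡ Saturday — that's 1942's doomsday.
In September the doomsday date is Sep 5.
Sep 23 is 18 days after Sep 5; 18 mod 7 = 4, so Saturday + 4 = Wednesday.

Wednesday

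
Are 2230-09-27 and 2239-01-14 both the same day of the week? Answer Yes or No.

From Sep 27, 2230 to Jan 14, 2239 is 3031 days.
3031 mod 7 = 0, so they are the same weekday.
(Sep 27, 2230 is a Monday; Jan 14, 2239 is a Monday.)

Yes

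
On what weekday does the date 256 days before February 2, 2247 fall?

Feb 2, 2247 is a Tuesday.
256 mod 7 = 4, so 256 days before a Tuesday is Tuesday − 4 = Friday.

Friday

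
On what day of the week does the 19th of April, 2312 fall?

Doomsday rule: the anchor day for the 2300s is Wednesday. For year 12: 12÷12 = 1 r 0, and 0÷4 = 0, so 1+0+0 = 1.
Wednesday + 1 ≡ Thursday — that's 2312's doomsday.
In April the doomsday date is Apr 4.
Apr 19 is 15 days after Apr 4; 15 mod 7 = 1, so Thursday + 1 = Friday.

Friday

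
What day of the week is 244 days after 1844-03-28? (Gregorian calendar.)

Wednesday

First find the weekday of Mar 28, 1844. Doomsday rule: the anchor day for the 1800s is Friday. For year 44: 44÷12 = 3 r 8, and 8÷4 = 2, so 3+8+2 = 13.
Friday + 13 ≡ Thursday — that's 1844's doomsday.
In March the doomsday date is Mar 14.
Mar 28 is 14 days after Mar 14; 14 mod 7 = 0, so Thursday + 0 = Thursday.
244 mod 7 = 6, so 244 days after a Thursday is Thursday + 6 = Wednesday.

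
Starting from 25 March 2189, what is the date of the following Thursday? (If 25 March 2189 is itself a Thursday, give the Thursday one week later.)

March 26, 2189

Mar 25, 2189 is a Wednesday.
From Wednesday to the next Thursday is 1 day.
Mar 25, 2189 + 1 = Mar 26, 2189.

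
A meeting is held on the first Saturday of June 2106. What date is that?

June 1, 2106 is a Tuesday.
The first Saturday is therefore June 5 (4 days later).

June 5, 2106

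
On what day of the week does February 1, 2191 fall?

Tuesday

Doomsday rule: the anchor day for the 2100s is Sunday. For year 91: 91÷12 = 7 r 7, and 7÷4 = 1, so 7+7+1 = 15.
Sunday + 15 ≡ Monday — that's 2191's doomsday.
In February the doomsday date is Feb 28 (2191 is not a leap year).
Feb 1 is 27 days before Feb 28; 27 mod 7 = 6, so Monday − 6 = Tuesday.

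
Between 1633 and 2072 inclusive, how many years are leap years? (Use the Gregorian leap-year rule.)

107

Multiples of 4 in [1633,2072]: 110.
Of those, multiples of 100: 4 (not leap unless ÷400).
Multiples of 400: 1.
Leap years = 110 − 4 + 1 = 107.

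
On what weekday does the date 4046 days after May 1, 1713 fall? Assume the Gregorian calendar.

Monday

May 1, 1713 is a Monday.
4046 mod 7 = 0, so 4046 days after a Monday is Monday + 0 = Monday.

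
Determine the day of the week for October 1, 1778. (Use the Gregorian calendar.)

Thursday

Doomsday rule: the anchor day for the 1700s is Sunday. For year 78: 78÷12 = 6 r 6, and 6÷4 = 1, so 6+6+1 = 13.
Sunday + 13 ≡ Saturday — that's 1778's doomsday.
In October the doomsday date is Oct 10.
Oct 1 is 9 days before Oct 10; 9 mod 7 = 2, so Saturday − 2 = Thursday.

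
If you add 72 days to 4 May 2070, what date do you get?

May has 31 days: +28 → Jun 1, 2070 (44 left).
Jun has 30 days: +30 → Jul 1, 2070 (14 left).
+14 → Jul 15, 2070.

July 15, 2070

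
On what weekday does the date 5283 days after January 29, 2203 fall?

Thursday

Jan 29, 2203 is a Saturday.
5283 mod 7 = 5, so 5283 days after a Saturday is Saturday + 5 = Thursday.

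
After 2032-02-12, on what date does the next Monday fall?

February 16, 2032

Feb 12, 2032 is a Thursday.
From Thursday to the next Monday is 4 days.
Feb 12, 2032 + 4 = Feb 16, 2032.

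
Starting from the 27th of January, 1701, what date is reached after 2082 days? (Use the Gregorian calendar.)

October 10, 1706

+365 (one year) → Jan 27, 1702 (1717 left).
+365 (one year) → Jan 27, 1703 (1352 left).
+365 (one year) → Jan 27, 1704 (987 left).
+366 (one year; includes Feb 29, 1704) → Jan 27, 1705 (621 left).
+365 (one year) → Jan 27, 1706 (256 left).
Jan has 31 days: +5 → Feb 1, 1706 (251 left).
Feb has 28 days: +28 → Mar 1, 1706 (223 left).
Mar has 31 days: +31 → Apr 1, 1706 (192 left).
Apr has 30 days: +30 → May 1, 1706 (162 left).
May has 31 days: +31 → Jun 1, 1706 (131 left).
Jun has 30 days: +30 → Jul 1, 1706 (101 left).
Jul has 31 days: +31 → Aug 1, 1706 (70 left).
Aug has 31 days: +31 → Sep 1, 1706 (39 left).
Sep has 30 days: +30 → Oct 1, 1706 (9 left).
+9 → Oct 10, 1706.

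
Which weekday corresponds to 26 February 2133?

Doomsday rule: the anchor day for the 2100s is Sunday. For year 33: 33÷12 = 2 r 9, and 9÷4 = 2, so 2+9+2 = 13.
Sunday + 13 ≡ Saturday — that's 2133's doomsday.
In February the doomsday date is Feb 28 (2133 is not a leap year).
Feb 26 is 2 days before Feb 28; 2 mod 7 = 2, so Saturday − 2 = Thursday.

Thursday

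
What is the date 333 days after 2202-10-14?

Oct has 31 days: +18 → Nov 1, 2202 (315 left).
Nov has 30 days: +30 → Dec 1, 2202 (285 left).
Dec has 31 days: +31 → Jan 1, 2203 (254 left).
Jan has 31 days: +31 → Feb 1, 2203 (223 left).
Feb has 28 days: +28 → Mar 1, 2203 (195 left).
Mar has 31 days: +31 → Apr 1, 2203 (164 left).
Apr has 30 days: +30 → May 1, 2203 (134 left).
May has 31 days: +31 → Jun 1, 2203 (103 left).
Jun has 30 days: +30 → Jul 1, 2203 (73 left).
Jul has 31 days: +31 → Aug 1, 2203 (42 left).
Aug has 31 days: +31 → Sep 1, 2203 (11 left).
+11 → Sep 12, 2203.

September 12, 2203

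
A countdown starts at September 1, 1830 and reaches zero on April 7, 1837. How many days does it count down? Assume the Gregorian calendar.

2410

Sep 1, 1830 → Sep 1, 1831: 365 days.
Sep 1, 1831 → Sep 1, 1832: 366 days (Feb 29, 1832 is in that span).
Sep 1, 1832 → Sep 1, 1833: 365 days.
Sep 1, 1833 → Sep 1, 1834: 365 days.
Sep 1, 1834 → Sep 1, 1835: 365 days.
Sep 1, 1835 → Sep 1, 1836: 366 days (Feb 29, 1836 is in that span).
Sep 1, 1836 → Oct 1, 1836: 30 days (September has 30).
Oct 1, 1836 → Nov 1, 1836: 31 days (October has 31).
Nov 1, 1836 → Dec 1, 1836: 30 days (November has 30).
Dec 1, 1836 → Jan 1, 1837: 31 days (December has 31).
Jan 1, 1837 → Feb 1, 1837: 31 days (January has 31).
Feb 1, 1837 → Mar 1, 1837: 28 days (February has 28).
Mar 1, 1837 → Apr 1, 1837: 31 days (March has 31).
Apr 1, 1837 → Apr 7, 1837: 6 days.
Total: 2410 days.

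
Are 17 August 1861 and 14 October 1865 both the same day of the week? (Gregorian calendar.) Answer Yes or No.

Yes

From Aug 17, 1861 to Oct 14, 1865 is 1519 days.
1519 mod 7 = 0, so they are the same weekday.
(Aug 17, 1861 is a Saturday; Oct 14, 1865 is a Saturday.)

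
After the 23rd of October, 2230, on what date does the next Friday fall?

Oct 23, 2230 is a Saturday.
From Saturday to the next Friday is 6 days.
Oct 23, 2230 + 6 = Oct 29, 2230.

October 29, 2230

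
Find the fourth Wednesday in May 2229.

May 1, 2229 is a Friday.
The first Wednesday is therefore May 6 (5 days later).
The fourth Wednesday is 6 + 3×7 = May 27.

May 27, 2229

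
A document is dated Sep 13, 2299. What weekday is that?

Wednesday

Doomsday rule: the anchor day for the 2200s is Friday. For year 99: 99÷12 = 8 r 3, and 3÷4 = 0, so 8+3+0 = 11.
Friday + 11 ≡ Tuesday — that's 2299's doomsday.
In September the doomsday date is Sep 5.
Sep 13 is 8 days after Sep 5; 8 mod 7 = 1, so Tuesday + 1 = Wednesday.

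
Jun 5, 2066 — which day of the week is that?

Doomsday rule: the anchor day for the 2000s is Tuesday. For year 66: 66÷12 = 5 r 6, and 6÷4 = 1, so 5+6+1 = 12.
Tuesday + 12 ≡ Sunday — that's 2066's doomsday.
In June the doomsday date is Jun 6.
Jun 5 is 1 day before Jun 6; 1 mod 7 = 1, so Sunday − 1 = Saturday.

Saturday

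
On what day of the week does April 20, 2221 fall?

Friday

Doomsday rule: the anchor day for the 2200s is Friday. For year 21: 21÷12 = 1 r 9, and 9÷4 = 2, so 1+9+2 = 12.
Friday + 12 ≡ Wednesday — that's 2221's doomsday.
In April the doomsday date is Apr 4.
Apr 20 is 16 days after Apr 4; 16 mod 7 = 2, so Wednesday + 2 = Friday.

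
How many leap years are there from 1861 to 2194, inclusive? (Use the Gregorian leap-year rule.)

81

Multiples of 4 in [1861,2194]: 83.
Of those, multiples of 100: 3 (not leap unless ÷400).
Multiples of 400: 1.
Leap years = 83 − 3 + 1 = 81.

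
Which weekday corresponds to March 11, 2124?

Doomsday rule: the anchor day for the 2100s is Sunday. For year 24: 24÷12 = 2 r 0, and 0÷4 = 0, so 2+0+0 = 2.
Sunday + 2 ≡ Tuesday — that's 2124's doomsday.
In March the doomsday date is Mar 14.
Mar 11 is 3 days before Mar 14; 3 mod 7 = 3, so Tuesday − 3 = Saturday.

Saturday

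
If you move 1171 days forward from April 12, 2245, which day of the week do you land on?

First find the weekday of Apr 12, 2245. Doomsday rule: the anchor day for the 2200s is Friday. For year 45: 45÷12 = 3 r 9, and 9÷4 = 2, so 3+9+2 = 14.
Friday + 14 ≡ Friday — that's 2245's doomsday.
In April the doomsday date is Apr 4.
Apr 12 is 8 days after Apr 4; 8 mod 7 = 1, so Friday + 1 = Saturday.
1171 mod 7 = 2, so 1171 days after a Saturday is Saturday + 2 = Monday.

Monday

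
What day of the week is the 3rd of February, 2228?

Sunday

Doomsday rule: the anchor day for the 2200s is Friday. For year 28: 28÷12 = 2 r 4, and 4÷4 = 1, so 2+4+1 = 7.
Friday + 7 ≡ Friday — that's 2228's doomsday.
In February the doomsday date is Feb 29 (2228 is a leap year (divisible by 4)).
Feb 3 is 26 days before Feb 29; 26 mod 7 = 5, so Friday − 5 = Sunday.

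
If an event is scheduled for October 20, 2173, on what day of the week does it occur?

Doomsday rule: the anchor day for the 2100s is Sunday. For year 73: 73÷12 = 6 r 1, and 1÷4 = 0, so 6+1+0 = 7.
Sunday + 7 ≡ Sunday — that's 2173's doomsday.
In October the doomsday date is Oct 10.
Oct 20 is 10 days after Oct 10; 10 mod 7 = 3, so Sunday + 3 = Wednesday.

Wednesday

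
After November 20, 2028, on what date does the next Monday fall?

Nov 20, 2028 is a Monday.
From Monday to the next Monday is 7 days.
Nov 20, 2028 + 7 = Nov 27, 2028.

November 27, 2028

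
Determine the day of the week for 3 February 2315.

Wednesday

Doomsday rule: the anchor day for the 2300s is Wednesday. For year 15: 15÷12 = 1 r 3, and 3÷4 = 0, so 1+3+0 = 4.
Wednesday + 4 ≡ Sunday — that's 2315's doomsday.
In February the doomsday date is Feb 28 (2315 is not a leap year).
Feb 3 is 25 days before Feb 28; 25 mod 7 = 4, so Sunday − 4 = Wednesday.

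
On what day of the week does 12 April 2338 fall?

Doomsday rule: the anchor day for the 2300s is Wednesday. For year 38: 38÷12 = 3 r 2, and 2÷4 = 0, so 3+2+0 = 5.
Wednesday + 5 ≡ Monday — that's 2338's doomsday.
In April the doomsday date is Apr 4.
Apr 12 is 8 days after Apr 4; 8 mod 7 = 1, so Monday + 1 = Tuesday.

Tuesday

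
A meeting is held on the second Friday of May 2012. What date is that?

May 11, 2012

May 1, 2012 is a Tuesday.
The first Friday is therefore May 4 (3 days later).
The second Friday is 4 + 1×7 = May 11.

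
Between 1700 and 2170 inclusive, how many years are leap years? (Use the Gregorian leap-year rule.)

Multiples of 4 in [1700,2170]: 118.
Of those, multiples of 100: 5 (not leap unless ÷400).
Multiples of 400: 1.
Leap years = 118 − 5 + 1 = 114.

114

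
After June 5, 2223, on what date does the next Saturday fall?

June 7, 2223

Jun 5, 2223 is a Thursday.
From Thursday to the next Saturday is 2 days.
Jun 5, 2223 + 2 = Jun 7, 2223.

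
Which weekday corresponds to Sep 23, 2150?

Wednesday

Doomsday rule: the anchor day for the 2100s is Sunday. For year 50: 50÷12 = 4 r 2, and 2÷4 = 0, so 4+2+0 = 6.
Sunday + 6 ≡ Saturday — that's 2150's doomsday.
In September the doomsday date is Sep 5.
Sep 23 is 18 days after Sep 5; 18 mod 7 = 4, so Saturday + 4 = Wednesday.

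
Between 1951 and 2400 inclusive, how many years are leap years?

110

Multiples of 4 in [1951,2400]: 113.
Of those, multiples of 100: 5 (not leap unless ÷400).
Multiples of 400: 2.
Leap years = 113 − 5 + 2 = 110.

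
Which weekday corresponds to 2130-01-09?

Doomsday rule: the anchor day for the 2100s is Sunday. For year 30: 30÷12 = 2 r 6, and 6÷4 = 1, so 2+6+1 = 9.
Sunday + 9 ≡ Tuesday — that's 2130's doomsday.
In January the doomsday date is Jan 3 (2130 is not a leap year).
Jan 9 is 6 days after Jan 3; 6 mod 7 = 6, so Tuesday + 6 = Monday.

Monday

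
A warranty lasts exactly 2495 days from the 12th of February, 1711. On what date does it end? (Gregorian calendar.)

December 12, 1717

+365 (one year) → Feb 12, 1712 (2130 left).
+366 (one year; includes Feb 29, 1712) → Feb 12, 1713 (1764 left).
+365 (one year) → Feb 12, 1714 (1399 left).
+365 (one year) → Feb 12, 1715 (1034 left).
+365 (one year) → Feb 12, 1716 (669 left).
+366 (one year; includes Feb 29, 1716) → Feb 12, 1717 (303 left).
Feb has 28 days: +17 → Mar 1, 1717 (286 left).
Mar has 31 days: +31 → Apr 1, 1717 (255 left).
Apr has 30 days: +30 → May 1, 1717 (225 left).
May has 31 days: +31 → Jun 1, 1717 (194 left).
Jun has 30 days: +30 → Jul 1, 1717 (164 left).
Jul has 31 days: +31 → Aug 1, 1717 (133 left).
Aug has 31 days: +31 → Sep 1, 1717 (102 left).
Sep has 30 days: +30 → Oct 1, 1717 (72 left).
Oct has 31 days: +31 → Nov 1, 1717 (41 left).
Nov has 30 days: +30 → Dec 1, 1717 (11 left).
+11 → Dec 12, 1717.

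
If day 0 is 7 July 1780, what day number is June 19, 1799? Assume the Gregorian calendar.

Jul 7, 1780 → Jul 7, 1781: 365 days.
Jul 7, 1781 → Jul 7, 1782: 365 days.
Jul 7, 1782 → Jul 7, 1783: 365 days.
Jul 7, 1783 → Jul 7, 1784: 366 days (Feb 29, 1784 is in that span).
Jul 7, 1784 → Jul 7, 1785: 365 days.
Jul 7, 1785 → Jul 7, 1786: 365 days.
Jul 7, 1786 → Jul 7, 1787: 365 days.
Jul 7, 1787 → Jul 7, 1788: 366 days (Feb 29, 1788 is in that span).
Jul 7, 1788 → Jul 7, 1789: 365 days.
Jul 7, 1789 → Jul 7, 1790: 365 days.
Jul 7, 1790 → Jul 7, 1791: 365 days.
Jul 7, 1791 → Jul 7, 1792: 366 days (Feb 29, 1792 is in that span).
Jul 7, 1792 → Jul 7, 1793: 365 days.
Jul 7, 1793 → Jul 7, 1794: 365 days.
Jul 7, 1794 → Jul 7, 1795: 365 days.
Jul 7, 1795 → Jul 7, 1796: 366 days (Feb 29, 1796 is in that span).
Jul 7, 1796 → Jul 7, 1797: 365 days.
Jul 7, 1797 → Jul 7, 1798: 365 days.
Jul 7, 1798 → Aug 7, 1798: 31 days (July has 31).
Aug 7, 1798 → Sep 7, 1798: 31 days (August has 31).
Sep 7, 1798 → Oct 7, 1798: 30 days (September has 30).
Oct 7, 1798 → Nov 7, 1798: 31 days (October has 31).
Nov 7, 1798 → Dec 7, 1798: 30 days (November has 30).
Dec 7, 1798 → Jan 7, 1799: 31 days (December has 31).
Jan 7, 1799 → Feb 7, 1799: 31 days (January has 31).
Feb 7, 1799 → Mar 7, 1799: 28 days (February has 28).
Mar 7, 1799 → Apr 7, 1799: 31 days (March has 31).
Apr 7, 1799 → May 7, 1799: 30 days (April has 30).
May 7, 1799 → Jun 7, 1799: 31 days (May has 31).
Jun 7, 1799 → Jun 19, 1799: 12 days.
Total: 6921 days.

6921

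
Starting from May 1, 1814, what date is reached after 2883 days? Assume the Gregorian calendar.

March 23, 1822

+365 (one year) → May 1, 1815 (2518 left).
+366 (one year; includes Feb 29, 1816) → May 1, 1816 (2152 left).
+365 (one year) → May 1, 1817 (1787 left).
+365 (one year) → May 1, 1818 (1422 left).
+365 (one year) → May 1, 1819 (1057 left).
+366 (one year; includes Feb 29, 1820) → May 1, 1820 (691 left).
+365 (one year) → May 1, 1821 (326 left).
May has 31 days: +31 → Jun 1, 1821 (295 left).
Jun has 30 days: +30 → Jul 1, 1821 (265 left).
Jul has 31 days: +31 → Aug 1, 1821 (234 left).
Aug has 31 days: +31 → Sep 1, 1821 (203 left).
Sep has 30 days: +30 → Oct 1, 1821 (173 left).
Oct has 31 days: +31 → Nov 1, 1821 (142 left).
Nov has 30 days: +30 → Dec 1, 1821 (112 left).
Dec has 31 days: +31 → Jan 1, 1822 (81 left).
Jan has 31 days: +31 → Feb 1, 1822 (50 left).
Feb has 28 days: +28 → Mar 1, 1822 (22 left).
+22 → Mar 23, 1822.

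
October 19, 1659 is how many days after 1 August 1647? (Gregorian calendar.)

Aug 1, 1647 → Aug 1, 1648: 366 days (Feb 29, 1648 is in that span).
Aug 1, 1648 → Aug 1, 1649: 365 days.
Aug 1, 1649 → Aug 1, 1650: 365 days.
Aug 1, 1650 → Aug 1, 1651: 365 days.
Aug 1, 1651 → Aug 1, 1652: 366 days (Feb 29, 1652 is in that span).
Aug 1, 1652 → Aug 1, 1653: 365 days.
Aug 1, 1653 → Aug 1, 1654: 365 days.
Aug 1, 1654 → Aug 1, 1655: 365 days.
Aug 1, 1655 → Aug 1, 1656: 366 days (Feb 29, 1656 is in that span).
Aug 1, 1656 → Aug 1, 1657: 365 days.
Aug 1, 1657 → Aug 1, 1658: 365 days.
Aug 1, 1658 → Aug 1, 1659: 365 days.
Aug 1, 1659 → Sep 1, 1659: 31 days (August has 31).
Sep 1, 1659 → Oct 1, 1659: 30 days (September has 30).
Oct 1, 1659 → Oct 19, 1659: 18 days.
Total: 4462 days.

4462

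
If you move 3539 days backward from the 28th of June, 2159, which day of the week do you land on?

Sunday

First find the weekday of Jun 28, 2159. Doomsday rule: the anchor day for the 2100s is Sunday. For year 59: 59÷12 = 4 r 11, and 11÷4 = 2, so 4+11+2 = 17.
Sunday + 17 ≡ Wednesday — that's 2159's doomsday.
In June the doomsday date is Jun 6.
Jun 28 is 22 days after Jun 6; 22 mod 7 = 1, so Wednesday + 1 = Thursday.
3539 mod 7 = 4, so 3539 days before a Thursday is Thursday − 4 = Sunday.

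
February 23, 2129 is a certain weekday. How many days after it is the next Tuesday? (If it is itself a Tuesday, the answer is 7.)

Feb 23, 2129 is a Wednesday.
From Wednesday to the next Tuesday is 6 days.

6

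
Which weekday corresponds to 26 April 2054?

Doomsday rule: the anchor day for the 2000s is Tuesday. For year 54: 54÷12 = 4 r 6, and 6÷4 = 1, so 4+6+1 = 11.
Tuesday + 11 ≡ Saturday — that's 2054's doomsday.
In April the doomsday date is Apr 4.
Apr 26 is 22 days after Apr 4; 22 mod 7 = 1, so Saturday + 1 = Sunday.

Sunday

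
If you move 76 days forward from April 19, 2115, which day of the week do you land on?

Apr 19, 2115 is a Friday.
76 mod 7 = 6, so 76 days after a Friday is Friday + 6 = Thursday.

Thursday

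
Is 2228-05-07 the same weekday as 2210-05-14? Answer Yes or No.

No

From May 14, 2210 to May 7, 2228 is 6568 days.
6568 mod 7 = 2, so they are different weekdays.
(May 14, 2210 is a Monday; May 7, 2228 is a Wednesday.)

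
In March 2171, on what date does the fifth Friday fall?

March 1, 2171 is a Friday.
The first Friday is therefore March 1 (same day).
The fifth Friday is 1 + 4×7 = March 29.

March 29, 2171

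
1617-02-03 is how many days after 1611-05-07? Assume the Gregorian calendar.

2099

May 7, 1611 → May 7, 1612: 366 days (Feb 29, 1612 is in that span).
May 7, 1612 → May 7, 1613: 365 days.
May 7, 1613 → May 7, 1614: 365 days.
May 7, 1614 → May 7, 1615: 365 days.
May 7, 1615 → May 7, 1616: 366 days (Feb 29, 1616 is in that span).
May 7, 1616 → Jun 7, 1616: 31 days (May has 31).
Jun 7, 1616 → Jul 7, 1616: 30 days (June has 30).
Jul 7, 1616 → Aug 7, 1616: 31 days (July has 31).
Aug 7, 1616 → Sep 7, 1616: 31 days (August has 31).
Sep 7, 1616 → Oct 7, 1616: 30 days (September has 30).
Oct 7, 1616 → Nov 7, 1616: 31 days (October has 31).
Nov 7, 1616 → Dec 7, 1616: 30 days (November has 30).
Dec 7, 1616 → Jan 7, 1617: 31 days (December has 31).
Jan 7, 1617 → Feb 3, 1617: 27 days.
Total: 2099 days.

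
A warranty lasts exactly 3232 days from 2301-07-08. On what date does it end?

May 14, 2310

+365 (one year) → Jul 8, 2302 (2867 left).
+365 (one year) → Jul 8, 2303 (2502 left).
+366 (one year; includes Feb 29, 2304) → Jul 8, 2304 (2136 left).
+365 (one year) → Jul 8, 2305 (1771 left).
+365 (one year) → Jul 8, 2306 (1406 left).
+365 (one year) → Jul 8, 2307 (1041 left).
+366 (one year; includes Feb 29, 2308) → Jul 8, 2308 (675 left).
+365 (one year) → Jul 8, 2309 (310 left).
Jul has 31 days: +24 → Aug 1, 2309 (286 left).
Aug has 31 days: +31 → Sep 1, 2309 (255 left).
Sep has 30 days: +30 → Oct 1, 2309 (225 left).
Oct has 31 days: +31 → Nov 1, 2309 (194 left).
Nov has 30 days: +30 → Dec 1, 2309 (164 left).
Dec has 31 days: +31 → Jan 1, 2310 (133 left).
Jan has 31 days: +31 → Feb 1, 2310 (102 left).
Feb has 28 days: +28 → Mar 1, 2310 (74 left).
Mar has 31 days: +31 → Apr 1, 2310 (43 left).
Apr has 30 days: +30 → May 1, 2310 (13 left).
+13 → May 14, 2310.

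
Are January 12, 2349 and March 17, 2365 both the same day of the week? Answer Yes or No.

From Jan 12, 2349 to Mar 17, 2365 is 5908 days.
5908 mod 7 = 0, so they are the same weekday.
(Jan 12, 2349 is a Wednesday; Mar 17, 2365 is a Wednesday.)

Yes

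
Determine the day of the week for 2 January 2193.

Doomsday rule: the anchor day for the 2100s is Sunday. For year 93: 93÷12 = 7 r 9, and 9÷4 = 2, so 7+9+2 = 18.
Sunday + 18 ≡ Thursday — that's 2193's doomsday.
In January the doomsday date is Jan 3 (2193 is not a leap year).
Jan 2 is 1 day before Jan 3; 1 mod 7 = 1, so Thursday − 1 = Wednesday.

Wednesday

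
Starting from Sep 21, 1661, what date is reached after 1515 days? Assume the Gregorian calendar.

November 14, 1665

+365 (one year) → Sep 21, 1662 (1150 left).
+365 (one year) → Sep 21, 1663 (785 left).
+366 (one year; includes Feb 29, 1664) → Sep 21, 1664 (419 left).
+365 (one year) → Sep 21, 1665 (54 left).
Sep has 30 days: +10 → Oct 1, 1665 (44 left).
Oct has 31 days: +31 → Nov 1, 1665 (13 left).
+13 → Nov 14, 1665.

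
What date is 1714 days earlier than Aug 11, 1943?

−365 (one year) → Aug 11, 1942 (1349 left).
−365 (one year) → Aug 11, 1941 (984 left).
−365 (one year) → Aug 11, 1940 (619 left).
−366 (one year; includes Feb 29, 1940) → Aug 11, 1939 (253 left).
−11 → Jul 31, 1939 (end of Jul, 31 days; 242 left).
−31 → Jun 30, 1939 (end of Jun, 30 days; 211 left).
−30 → May 31, 1939 (end of May, 31 days; 181 left).
−31 → Apr 30, 1939 (end of Apr, 30 days; 150 left).
−30 → Mar 31, 1939 (end of Mar, 31 days; 120 left).
−31 → Feb 28, 1939 (end of Feb, 28 days; 89 left).
−28 → Jan 31, 1939 (end of Jan, 31 days; 61 left).
−31 → Dec 31, 1938 (end of Dec, 31 days; 30 left).
−30 → Dec 1, 1938.

December 1, 1938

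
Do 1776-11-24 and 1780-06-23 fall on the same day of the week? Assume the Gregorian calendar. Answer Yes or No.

From Nov 24, 1776 to Jun 23, 1780 is 1307 days.
1307 mod 7 = 5, so they are different weekdays.
(Nov 24, 1776 is a Sunday; Jun 23, 1780 is a Friday.)

No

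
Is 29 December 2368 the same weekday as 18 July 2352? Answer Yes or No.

From Jul 18, 2352 to Dec 29, 2368 is 6008 days.
6008 mod 7 = 2, so they are different weekdays.
(Jul 18, 2352 is a Friday; Dec 29, 2368 is a Sunday.)

No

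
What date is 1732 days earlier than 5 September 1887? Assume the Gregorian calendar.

−365 (one year) → Sep 5, 1886 (1367 left).
−365 (one year) → Sep 5, 1885 (1002 left).
−365 (one year) → Sep 5, 1884 (637 left).
−366 (one year; includes Feb 29, 1884) → Sep 5, 1883 (271 left).
−5 → Aug 31, 1883 (end of Aug, 31 days; 266 left).
−31 → Jul 31, 1883 (end of Jul, 31 days; 235 left).
−31 → Jun 30, 1883 (end of Jun, 30 days; 204 left).
−30 → May 31, 1883 (end of May, 31 days; 174 left).
−31 → Apr 30, 1883 (end of Apr, 30 days; 143 left).
−30 → Mar 31, 1883 (end of Mar, 31 days; 113 left).
−31 → Feb 28, 1883 (end of Feb, 28 days; 82 left).
−28 → Jan 31, 1883 (end of Jan, 31 days; 54 left).
−31 → Dec 31, 1882 (end of Dec, 31 days; 23 left).
−23 → Dec 8, 1882.

December 8, 1882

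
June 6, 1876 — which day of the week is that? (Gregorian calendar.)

Doomsday rule: the anchor day for the 1800s is Friday. For year 76: 76÷12 = 6 r 4, and 4÷4 = 1, so 6+4+1 = 11.
Friday + 11 ≡ Tuesday — that's 1876's doomsday.
In June the doomsday date is Jun 6.
Jun 6 is the doomsday itself: Tuesday.

Tuesday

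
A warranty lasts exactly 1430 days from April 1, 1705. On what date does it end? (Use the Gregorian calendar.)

March 1, 1709

+365 (one year) → Apr 1, 1706 (1065 left).
+365 (one year) → Apr 1, 1707 (700 left).
+366 (one year; includes Feb 29, 1708) → Apr 1, 1708 (334 left).
Apr has 30 days: +30 → May 1, 1708 (304 left).
May has 31 days: +31 → Jun 1, 1708 (273 left).
Jun has 30 days: +30 → Jul 1, 1708 (243 left).
Jul has 31 days: +31 → Aug 1, 1708 (212 left).
Aug has 31 days: +31 → Sep 1, 1708 (181 left).
Sep has 30 days: +30 → Oct 1, 1708 (151 left).
Oct has 31 days: +31 → Nov 1, 1708 (120 left).
Nov has 30 days: +30 → Dec 1, 1708 (90 left).
Dec has 31 days: +31 → Jan 1, 1709 (59 left).
Jan has 31 days: +31 → Feb 1, 1709 (28 left).
Feb has 28 days: +28 → Mar 1, 1709 (0 left).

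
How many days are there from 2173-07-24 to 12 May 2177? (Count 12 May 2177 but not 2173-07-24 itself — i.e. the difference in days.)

Jul 24, 2173 → Jul 24, 2174: 365 days.
Jul 24, 2174 → Jul 24, 2175: 365 days.
Jul 24, 2175 → Jul 24, 2176: 366 days (Feb 29, 2176 is in that span).
Jul 24, 2176 → Aug 24, 2176: 31 days (July has 31).
Aug 24, 2176 → Sep 24, 2176: 31 days (August has 31).
Sep 24, 2176 → Oct 24, 2176: 30 days (September has 30).
Oct 24, 2176 → Nov 24, 2176: 31 days (October has 31).
Nov 24, 2176 → Dec 24, 2176: 30 days (November has 30).
Dec 24, 2176 → Jan 24, 2177: 31 days (December has 31).
Jan 24, 2177 → Feb 24, 2177: 31 days (January has 31).
Feb 24, 2177 → Mar 24, 2177: 28 days (February has 28).
Mar 24, 2177 → Apr 24, 2177: 31 days (March has 31).
Apr 24, 2177 → May 12, 2177: 18 days.
Total: 1388 days.

1388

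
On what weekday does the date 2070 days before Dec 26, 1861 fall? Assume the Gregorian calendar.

Saturday

First find the weekday of Dec 26, 1861. Doomsday rule: the anchor day for the 1800s is Friday. For year 61: 61÷12 = 5 r 1, and 1÷4 = 0, so 5+1+0 = 6.
Friday + 6 ≡ Thursday — that's 1861's doomsday.
In December the doomsday date is Dec 12.
Dec 26 is 14 days after Dec 12; 14 mod 7 = 0, so Thursday + 0 = Thursday.
2070 mod 7 = 5, so 2070 days before a Thursday is Thursday − 5 = Saturday.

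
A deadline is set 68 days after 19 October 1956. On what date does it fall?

December 26, 1956

Oct has 31 days: +13 → Nov 1, 1956 (55 left).
Nov has 30 days: +30 → Dec 1, 1956 (25 left).
+25 → Dec 26, 1956.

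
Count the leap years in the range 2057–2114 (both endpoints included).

13

Multiples of 4 in [2057,2114]: 14.
Of those, multiples of 100: 1 (not leap unless ÷400).
Multiples of 400: 0.
Leap years = 14 − 1 + 0 = 13.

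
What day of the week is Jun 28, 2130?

Doomsday rule: the anchor day for the 2100s is Sunday. For year 30: 30÷12 = 2 r 6, and 6÷4 = 1, so 2+6+1 = 9.
Sunday + 9 ≡ Tuesday — that's 2130's doomsday.
In June the doomsday date is Jun 6.
Jun 28 is 22 days after Jun 6; 22 mod 7 = 1, so Tuesday + 1 = Wednesday.

Wednesday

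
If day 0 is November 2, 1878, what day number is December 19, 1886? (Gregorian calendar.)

Nov 2, 1878 → Nov 2, 1879: 365 days.
Nov 2, 1879 → Nov 2, 1880: 366 days (Feb 29, 1880 is in that span).
Nov 2, 1880 → Nov 2, 1881: 365 days.
Nov 2, 1881 → Nov 2, 1882: 365 days.
Nov 2, 1882 → Nov 2, 1883: 365 days.
Nov 2, 1883 → Nov 2, 1884: 366 days (Feb 29, 1884 is in that span).
Nov 2, 1884 → Nov 2, 1885: 365 days.
Nov 2, 1885 → Nov 2, 1886: 365 days.
Nov 2, 1886 → Dec 2, 1886: 30 days (November has 30).
Dec 2, 1886 → Dec 19, 1886: 17 days.
Total: 2969 days.

2969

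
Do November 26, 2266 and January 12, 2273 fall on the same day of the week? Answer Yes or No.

No

From Nov 26, 2266 to Jan 12, 2273 is 2239 days.
2239 mod 7 = 6, so they are different weekdays.
(Nov 26, 2266 is a Monday; Jan 12, 2273 is a Sunday.)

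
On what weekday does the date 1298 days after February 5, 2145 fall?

Feb 5, 2145 is a Friday.
1298 mod 7 = 3, so 1298 days after a Friday is Friday + 3 = Monday.

Monday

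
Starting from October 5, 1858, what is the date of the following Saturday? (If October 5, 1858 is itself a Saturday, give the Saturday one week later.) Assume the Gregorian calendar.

October 9, 1858

Oct 5, 1858 is a Tuesday.
From Tuesday to the next Saturday is 4 days.
Oct 5, 1858 + 4 = Oct 9, 1858.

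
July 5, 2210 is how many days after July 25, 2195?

5458

Jul 25, 2195 → Jul 25, 2196: 366 days (Feb 29, 2196 is in that span).
Jul 25, 2196 → Jul 25, 2197: 365 days.
Jul 25, 2197 → Jul 25, 2198: 365 days.
Jul 25, 2198 → Jul 25, 2199: 365 days.
Jul 25, 2199 → Jul 25, 2200: 365 days.
Jul 25, 2200 → Jul 25, 2201: 365 days.
Jul 25, 2201 → Jul 25, 2202: 365 days.
Jul 25, 2202 → Jul 25, 2203: 365 days.
Jul 25, 2203 → Jul 25, 2204: 366 days (Feb 29, 2204 is in that span).
Jul 25, 2204 → Jul 25, 2205: 365 days.
Jul 25, 2205 → Jul 25, 2206: 365 days.
Jul 25, 2206 → Jul 25, 2207: 365 days.
Jul 25, 2207 → Jul 25, 2208: 366 days (Feb 29, 2208 is in that span).
Jul 25, 2208 → Jul 25, 2209: 365 days.
Jul 25, 2209 → Aug 25, 2209: 31 days (July has 31).
Aug 25, 2209 → Sep 25, 2209: 31 days (August has 31).
Sep 25, 2209 → Oct 25, 2209: 30 days (September has 30).
Oct 25, 2209 → Nov 25, 2209: 31 days (October has 31).
Nov 25, 2209 → Dec 25, 2209: 30 days (November has 30).
Dec 25, 2209 → Jan 25, 2210: 31 days (December has 31).
Jan 25, 2210 → Feb 25, 2210: 31 days (January has 31).
Feb 25, 2210 → Mar 25, 2210: 28 days (February has 28).
Mar 25, 2210 → Apr 25, 2210: 31 days (March has 31).
Apr 25, 2210 → May 25, 2210: 30 days (April has 30).
May 25, 2210 → Jun 25, 2210: 31 days (May has 31).
Jun 25, 2210 → Jul 5, 2210: 10 days.
Total: 5458 days.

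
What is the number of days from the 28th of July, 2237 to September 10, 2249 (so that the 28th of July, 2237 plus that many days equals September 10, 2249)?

4427

Jul 28, 2237 → Jul 28, 2238: 365 days.
Jul 28, 2238 → Jul 28, 2239: 365 days.
Jul 28, 2239 → Jul 28, 2240: 366 days (Feb 29, 2240 is in that span).
Jul 28, 2240 → Jul 28, 2241: 365 days.
Jul 28, 2241 → Jul 28, 2242: 365 days.
Jul 28, 2242 → Jul 28, 2243: 365 days.
Jul 28, 2243 → Jul 28, 2244: 366 days (Feb 29, 2244 is in that span).
Jul 28, 2244 → Jul 28, 2245: 365 days.
Jul 28, 2245 → Jul 28, 2246: 365 days.
Jul 28, 2246 → Jul 28, 2247: 365 days.
Jul 28, 2247 → Jul 28, 2248: 366 days (Feb 29, 2248 is in that span).
Jul 28, 2248 → Jul 28, 2249: 365 days.
Jul 28, 2249 → Aug 28, 2249: 31 days (July has 31).
Aug 28, 2249 → Sep 10, 2249: 13 days.
Total: 4427 days.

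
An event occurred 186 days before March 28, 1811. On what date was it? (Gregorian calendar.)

−28 → Feb 28, 1811 (end of Feb, 28 days; 158 left).
−28 → Jan 31, 1811 (end of Jan, 31 days; 130 left).
−31 → Dec 31, 1810 (end of Dec, 31 days; 99 left).
−31 → Nov 30, 1810 (end of Nov, 30 days; 68 left).
−30 → Oct 31, 1810 (end of Oct, 31 days; 38 left).
−31 → Sep 30, 1810 (end of Sep, 30 days; 7 left).
−7 → Sep 23, 1810.

September 23, 1810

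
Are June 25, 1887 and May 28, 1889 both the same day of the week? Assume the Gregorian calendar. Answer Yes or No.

From Jun 25, 1887 to May 28, 1889 is 703 days.
703 mod 7 = 3, so they are different weekdays.
(Jun 25, 1887 is a Saturday; May 28, 1889 is a Tuesday.)

No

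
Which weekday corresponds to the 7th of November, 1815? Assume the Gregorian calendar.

Tuesday

Doomsday rule: the anchor day for the 1800s is Friday. For year 15: 15÷12 = 1 r 3, and 3÷4 = 0, so 1+3+0 = 4.
Friday + 4 ≡ Tuesday — that's 1815's doomsday.
In November the doomsday date is Nov 7.
Nov 7 is the doomsday itself: Tuesday.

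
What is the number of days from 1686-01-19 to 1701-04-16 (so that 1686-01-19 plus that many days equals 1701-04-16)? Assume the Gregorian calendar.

5565

Jan 19, 1686 → Jan 19, 1687: 365 days.
Jan 19, 1687 → Jan 19, 1688: 365 days.
Jan 19, 1688 → Jan 19, 1689: 366 days (Feb 29, 1688 is in that span).
Jan 19, 1689 → Jan 19, 1690: 365 days.
Jan 19, 1690 → Jan 19, 1691: 365 days.
Jan 19, 1691 → Jan 19, 1692: 365 days.
Jan 19, 1692 → Jan 19, 1693: 366 days (Feb 29, 1692 is in that span).
Jan 19, 1693 → Jan 19, 1694: 365 days.
Jan 19, 1694 → Jan 19, 1695: 365 days.
Jan 19, 1695 → Jan 19, 1696: 365 days.
Jan 19, 1696 → Jan 19, 1697: 366 days (Feb 29, 1696 is in that span).
Jan 19, 1697 → Jan 19, 1698: 365 days.
Jan 19, 1698 → Jan 19, 1699: 365 days.
Jan 19, 1699 → Jan 19, 1700: 365 days.
Jan 19, 1700 → Jan 19, 1701: 365 days.
Jan 19, 1701 → Feb 19, 1701: 31 days (January has 31).
Feb 19, 1701 → Mar 19, 1701: 28 days (February has 28).
Mar 19, 1701 → Apr 16, 1701: 28 days.
Total: 5565 days.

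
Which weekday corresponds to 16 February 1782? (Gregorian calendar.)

Saturday

Doomsday rule: the anchor day for the 1700s is Sunday. For year 82: 82÷12 = 6 r 10, and 10÷4 = 2, so 6+10+2 = 18.
Sunday + 18 ≡ Thursday — that's 1782's doomsday.
In February the doomsday date is Feb 28 (1782 is not a leap year).
Feb 16 is 12 days before Feb 28; 12 mod 7 = 5, so Thursday − 5 = Saturday.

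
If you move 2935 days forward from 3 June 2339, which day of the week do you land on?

Monday

Jun 3, 2339 is a Saturday.
2935 mod 7 = 2, so 2935 days after a Saturday is Saturday + 2 = Monday.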